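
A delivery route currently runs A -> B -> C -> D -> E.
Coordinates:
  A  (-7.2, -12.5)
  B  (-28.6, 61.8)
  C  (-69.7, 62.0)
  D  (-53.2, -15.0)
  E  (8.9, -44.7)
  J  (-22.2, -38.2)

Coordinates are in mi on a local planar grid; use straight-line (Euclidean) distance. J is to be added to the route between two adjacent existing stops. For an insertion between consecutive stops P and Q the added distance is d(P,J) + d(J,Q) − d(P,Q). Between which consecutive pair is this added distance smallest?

Added distance for inserting J between each consecutive pair:
A–B: 52.6 mi
B–C: 170.0 mi
C–D: 70.9 mi
D–E: 1.7 mi
Smallest added distance is 1.7 mi, inserting between D and E.

between D and E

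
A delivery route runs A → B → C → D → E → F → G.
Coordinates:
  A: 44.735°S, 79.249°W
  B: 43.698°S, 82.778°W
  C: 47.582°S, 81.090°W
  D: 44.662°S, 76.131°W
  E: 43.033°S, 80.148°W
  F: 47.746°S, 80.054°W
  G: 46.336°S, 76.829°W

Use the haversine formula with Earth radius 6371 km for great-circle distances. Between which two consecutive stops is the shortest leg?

Leg distances:
A→B: 303.9 km
B→C: 451.3 km
C→D: 501.3 km
D→E: 369.5 km
E→F: 524.1 km
F→G: 290.3 km
The shortest leg is F–G at 290.3 km.

F–G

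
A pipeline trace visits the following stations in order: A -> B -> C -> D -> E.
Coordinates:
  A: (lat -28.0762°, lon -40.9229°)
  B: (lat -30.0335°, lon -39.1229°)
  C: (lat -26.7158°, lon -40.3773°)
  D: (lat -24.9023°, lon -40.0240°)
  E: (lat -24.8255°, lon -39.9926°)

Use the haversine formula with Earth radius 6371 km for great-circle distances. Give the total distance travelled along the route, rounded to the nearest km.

882 km

Leg distances:
A→B: 279.2 km  (cumulative 279.2 km)
B→C: 388.8 km  (cumulative 668.0 km)
C→D: 204.7 km  (cumulative 872.7 km)
D→E: 9.1 km  (cumulative 881.9 km)
Total route length ≈ 882 km.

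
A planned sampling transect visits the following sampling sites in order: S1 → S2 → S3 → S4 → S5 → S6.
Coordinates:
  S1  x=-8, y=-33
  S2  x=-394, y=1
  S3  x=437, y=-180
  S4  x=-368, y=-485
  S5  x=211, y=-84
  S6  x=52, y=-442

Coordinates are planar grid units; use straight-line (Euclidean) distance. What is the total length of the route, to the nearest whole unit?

Leg distances:
S1→S2: 387.5  (cumulative 387.5)
S2→S3: 850.5  (cumulative 1238.0)
S3→S4: 860.8  (cumulative 2098.8)
S4→S5: 704.3  (cumulative 2803.1)
S5→S6: 391.7  (cumulative 3194.8)
Total route length ≈ 3195.

3195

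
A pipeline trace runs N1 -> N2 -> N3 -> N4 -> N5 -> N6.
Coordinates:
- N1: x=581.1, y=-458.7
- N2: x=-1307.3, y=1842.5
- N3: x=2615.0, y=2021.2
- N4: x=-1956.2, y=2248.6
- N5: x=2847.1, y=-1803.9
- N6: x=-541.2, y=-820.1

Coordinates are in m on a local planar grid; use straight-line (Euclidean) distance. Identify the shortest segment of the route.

Leg distances:
N1→N2: 2976.8 m
N2→N3: 3926.4 m
N3→N4: 4576.9 m
N4→N5: 6284.5 m
N5→N6: 3528.2 m
The shortest leg is N1–N2 at 2976.8 m.

N1–N2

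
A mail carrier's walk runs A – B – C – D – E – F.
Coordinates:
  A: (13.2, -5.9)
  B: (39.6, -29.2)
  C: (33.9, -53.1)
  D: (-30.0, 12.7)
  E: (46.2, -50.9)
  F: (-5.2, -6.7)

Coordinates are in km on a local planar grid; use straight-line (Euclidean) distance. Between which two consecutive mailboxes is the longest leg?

Leg distances:
A→B: 35.2 km
B→C: 24.6 km
C→D: 91.7 km
D→E: 99.3 km
E→F: 67.8 km
The longest leg is D–E at 99.3 km.

D–E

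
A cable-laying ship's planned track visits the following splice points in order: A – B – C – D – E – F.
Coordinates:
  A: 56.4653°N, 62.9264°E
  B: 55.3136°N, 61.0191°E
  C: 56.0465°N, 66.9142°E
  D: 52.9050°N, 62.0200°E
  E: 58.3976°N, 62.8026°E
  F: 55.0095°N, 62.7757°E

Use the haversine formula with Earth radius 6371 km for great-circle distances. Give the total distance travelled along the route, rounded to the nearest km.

2014 km

Leg distances:
A→B: 174.8 km  (cumulative 174.8 km)
B→C: 378.3 km  (cumulative 553.1 km)
C→D: 471.0 km  (cumulative 1024.1 km)
D→E: 612.7 km  (cumulative 1636.8 km)
E→F: 376.7 km  (cumulative 2013.5 km)
Total route length ≈ 2014 km.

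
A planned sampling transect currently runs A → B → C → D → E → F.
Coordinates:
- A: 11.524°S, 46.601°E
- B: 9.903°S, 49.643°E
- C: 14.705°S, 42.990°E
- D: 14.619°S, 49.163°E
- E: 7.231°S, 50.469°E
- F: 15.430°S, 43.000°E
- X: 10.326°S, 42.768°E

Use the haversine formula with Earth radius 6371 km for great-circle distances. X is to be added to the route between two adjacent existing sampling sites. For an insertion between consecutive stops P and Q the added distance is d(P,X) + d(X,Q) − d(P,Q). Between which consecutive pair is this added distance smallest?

between E and F

Added distance for inserting X between each consecutive pair:
A–B: 815.1 km
B–C: 343.1 km
C–D: 665.8 km
D–E: 922.1 km
E–F: 259.7 km
Smallest added distance is 259.7 km, inserting between E and F.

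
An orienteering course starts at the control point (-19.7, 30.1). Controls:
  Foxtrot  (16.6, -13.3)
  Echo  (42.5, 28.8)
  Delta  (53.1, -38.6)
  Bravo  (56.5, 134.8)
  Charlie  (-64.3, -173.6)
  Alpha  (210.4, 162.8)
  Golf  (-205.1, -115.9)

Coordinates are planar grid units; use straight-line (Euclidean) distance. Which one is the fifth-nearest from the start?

Charlie

Distance to each, sorted:
Foxtrot: 56.6
Echo: 62.2
Delta: 100.1
Bravo: 129.5
Charlie: 208.5
Golf: 236.0
Alpha: 265.6
The fifth-nearest is Charlie at 208.5.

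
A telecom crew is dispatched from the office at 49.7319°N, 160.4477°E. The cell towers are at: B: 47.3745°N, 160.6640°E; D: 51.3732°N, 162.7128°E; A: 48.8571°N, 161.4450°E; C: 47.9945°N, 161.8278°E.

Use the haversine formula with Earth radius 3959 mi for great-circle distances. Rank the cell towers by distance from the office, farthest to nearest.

Distance from the office at 49.7319°N, 160.4477°E to each:
B 47.3745°N, 160.6640°E: 163.2 mi
D 51.3732°N, 162.7128°E: 150.8 mi
C 47.9945°N, 161.8278°E: 135.4 mi
A 48.8571°N, 161.4450°E: 75.3 mi

B, D, C, A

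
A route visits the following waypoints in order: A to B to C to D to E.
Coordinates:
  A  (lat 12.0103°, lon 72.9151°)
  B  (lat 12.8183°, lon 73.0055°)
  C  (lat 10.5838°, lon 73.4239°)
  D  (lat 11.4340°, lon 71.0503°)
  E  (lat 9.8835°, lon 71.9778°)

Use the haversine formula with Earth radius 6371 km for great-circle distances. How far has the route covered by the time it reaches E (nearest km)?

Leg distances:
A→B: 90.4 km  (cumulative 90.4 km)
B→C: 252.6 km  (cumulative 343.0 km)
C→D: 275.8 km  (cumulative 618.8 km)
D→E: 200.0 km  (cumulative 818.8 km)
Cumulative distance at E ≈ 819 km.

819 km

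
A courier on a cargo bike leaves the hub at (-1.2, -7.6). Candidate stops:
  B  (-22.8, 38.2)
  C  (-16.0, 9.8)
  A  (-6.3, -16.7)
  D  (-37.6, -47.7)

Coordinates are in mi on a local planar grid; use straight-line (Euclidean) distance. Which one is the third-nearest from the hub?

Distance to each, sorted:
A: 10.4 mi
C: 22.8 mi
B: 50.6 mi
D: 54.2 mi
The third-nearest is B at 50.6 mi.

B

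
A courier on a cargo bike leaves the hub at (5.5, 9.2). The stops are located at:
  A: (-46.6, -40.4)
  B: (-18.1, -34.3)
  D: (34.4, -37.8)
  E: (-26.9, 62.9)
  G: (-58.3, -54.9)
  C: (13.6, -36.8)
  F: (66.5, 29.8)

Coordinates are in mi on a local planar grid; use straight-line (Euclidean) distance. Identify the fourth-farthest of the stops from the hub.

Distances from the hub ((5.5, 9.2)):
G: 90.4 mi
A: 71.9 mi
F: 64.4 mi
E: 62.7 mi
D: 55.2 mi
B: 49.5 mi
C: 46.7 mi
The fourth-farthest is E at 62.7 mi.

E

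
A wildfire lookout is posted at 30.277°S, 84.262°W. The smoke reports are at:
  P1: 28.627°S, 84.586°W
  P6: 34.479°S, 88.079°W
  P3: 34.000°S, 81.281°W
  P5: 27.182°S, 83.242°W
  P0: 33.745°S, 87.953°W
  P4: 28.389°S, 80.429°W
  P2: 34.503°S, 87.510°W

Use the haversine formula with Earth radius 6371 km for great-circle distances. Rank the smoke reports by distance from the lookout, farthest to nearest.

P6, P2, P0, P3, P4, P5, P1

Distances from the lookout:
P6 34.479°S, 88.079°W: 588.8 km
P2 34.503°S, 87.510°W: 560.1 km
P0 33.745°S, 87.953°W: 519.4 km
P3 34.000°S, 81.281°W: 500.1 km
P4 28.389°S, 80.429°W: 426.7 km
P5 27.182°S, 83.242°W: 358.2 km
P1 28.627°S, 84.586°W: 186.1 km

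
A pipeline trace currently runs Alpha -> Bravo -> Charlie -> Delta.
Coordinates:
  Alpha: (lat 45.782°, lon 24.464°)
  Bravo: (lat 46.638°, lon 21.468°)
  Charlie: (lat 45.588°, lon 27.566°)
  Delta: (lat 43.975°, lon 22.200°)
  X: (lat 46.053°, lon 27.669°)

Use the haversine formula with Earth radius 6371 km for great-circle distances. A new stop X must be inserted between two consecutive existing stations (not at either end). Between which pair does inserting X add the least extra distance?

between Bravo and Charlie

Added distance for inserting X between each consecutive pair:
Alpha–Bravo: 480.6 km
Bravo–Charlie: 48.4 km
Charlie–Delta: 80.4 km
Smallest added distance is 48.4 km, inserting between Bravo and Charlie.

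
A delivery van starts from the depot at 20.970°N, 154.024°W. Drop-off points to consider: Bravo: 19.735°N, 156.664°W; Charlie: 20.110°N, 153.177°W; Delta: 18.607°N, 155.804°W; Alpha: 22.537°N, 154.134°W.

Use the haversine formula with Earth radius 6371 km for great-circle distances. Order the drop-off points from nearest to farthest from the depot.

Distance from the depot at 20.970°N, 154.024°W to each:
Charlie 20.110°N, 153.177°W: 130.1 km
Alpha 22.537°N, 154.134°W: 174.6 km
Bravo 19.735°N, 156.664°W: 307.6 km
Delta 18.607°N, 155.804°W: 322.1 km

Charlie, Alpha, Bravo, Delta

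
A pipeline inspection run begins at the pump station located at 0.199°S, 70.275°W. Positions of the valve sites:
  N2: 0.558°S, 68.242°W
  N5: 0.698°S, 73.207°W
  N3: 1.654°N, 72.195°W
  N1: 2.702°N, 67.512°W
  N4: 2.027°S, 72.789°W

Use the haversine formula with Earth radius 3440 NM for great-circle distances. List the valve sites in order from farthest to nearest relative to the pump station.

Computing each great-circle distance from 0.199°S, 70.275°W:
N1 2.702°N, 67.512°W: 240.5 NM
N4 2.027°S, 72.789°W: 186.6 NM
N5 0.698°S, 73.207°W: 178.6 NM
N3 1.654°N, 72.195°W: 160.2 NM
N2 0.558°S, 68.242°W: 123.9 NM

N1, N4, N5, N3, N2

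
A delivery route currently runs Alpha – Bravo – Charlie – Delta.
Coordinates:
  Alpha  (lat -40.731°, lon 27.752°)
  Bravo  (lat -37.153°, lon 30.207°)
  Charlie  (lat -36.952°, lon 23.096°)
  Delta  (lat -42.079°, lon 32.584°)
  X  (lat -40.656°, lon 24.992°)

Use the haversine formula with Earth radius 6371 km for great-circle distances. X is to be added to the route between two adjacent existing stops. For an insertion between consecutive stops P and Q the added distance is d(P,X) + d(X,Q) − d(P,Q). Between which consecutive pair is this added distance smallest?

Added distance for inserting X between each consecutive pair:
Alpha–Bravo: 377.8 km
Bravo–Charlie: 408.0 km
Charlie–Delta: 103.4 km
Smallest added distance is 103.4 km, inserting between Charlie and Delta.

between Charlie and Delta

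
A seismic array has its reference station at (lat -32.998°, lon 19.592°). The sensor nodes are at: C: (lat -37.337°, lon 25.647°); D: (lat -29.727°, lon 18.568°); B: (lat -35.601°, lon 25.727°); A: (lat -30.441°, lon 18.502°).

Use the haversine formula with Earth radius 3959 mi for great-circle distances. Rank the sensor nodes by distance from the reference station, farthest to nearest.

Distances from the reference station:
C (lat -37.337°, lon 25.647°): 454.6 mi
B (lat -35.601°, lon 25.727°): 393.6 mi
D (lat -29.727°, lon 18.568°): 233.9 mi
A (lat -30.441°, lon 18.502°): 187.9 mi

C, B, D, A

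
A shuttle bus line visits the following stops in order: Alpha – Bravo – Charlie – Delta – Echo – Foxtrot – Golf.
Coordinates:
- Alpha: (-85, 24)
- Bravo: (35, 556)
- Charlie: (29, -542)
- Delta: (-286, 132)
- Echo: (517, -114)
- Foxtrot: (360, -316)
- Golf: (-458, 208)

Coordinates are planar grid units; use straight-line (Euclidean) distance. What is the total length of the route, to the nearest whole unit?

Leg distances:
Alpha→Bravo: 545.4  (cumulative 545.4)
Bravo→Charlie: 1098.0  (cumulative 1643.4)
Charlie→Delta: 744.0  (cumulative 2387.4)
Delta→Echo: 839.8  (cumulative 3227.2)
Echo→Foxtrot: 255.8  (cumulative 3483.0)
Foxtrot→Golf: 971.4  (cumulative 4454.5)
Total route length ≈ 4454.

4454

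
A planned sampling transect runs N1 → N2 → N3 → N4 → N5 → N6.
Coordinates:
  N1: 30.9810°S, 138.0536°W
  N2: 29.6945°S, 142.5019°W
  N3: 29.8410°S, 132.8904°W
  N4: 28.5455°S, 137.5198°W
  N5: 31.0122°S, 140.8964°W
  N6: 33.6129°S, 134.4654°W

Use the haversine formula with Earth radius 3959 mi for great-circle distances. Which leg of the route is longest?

N2–N3

Leg distances:
N1→N2: 279.7 mi
N2→N3: 576.4 mi
N3→N4: 293.2 mi
N4→N5: 264.7 mi
N5→N6: 416.2 mi
The longest leg is N2–N3 at 576.4 mi.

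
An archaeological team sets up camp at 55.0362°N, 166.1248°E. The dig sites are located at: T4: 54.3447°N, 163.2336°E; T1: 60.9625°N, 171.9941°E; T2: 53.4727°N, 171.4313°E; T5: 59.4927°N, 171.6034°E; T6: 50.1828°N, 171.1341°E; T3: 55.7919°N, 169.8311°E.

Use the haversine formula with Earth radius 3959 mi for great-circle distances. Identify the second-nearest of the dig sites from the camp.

T3

Distances from the camp (55.0362°N, 166.1248°E):
T4: 125.0 mi
T3: 154.4 mi
T2: 239.8 mi
T5: 369.5 mi
T6: 395.6 mi
T1: 462.0 mi
The second-nearest is T3 at 154.4 mi.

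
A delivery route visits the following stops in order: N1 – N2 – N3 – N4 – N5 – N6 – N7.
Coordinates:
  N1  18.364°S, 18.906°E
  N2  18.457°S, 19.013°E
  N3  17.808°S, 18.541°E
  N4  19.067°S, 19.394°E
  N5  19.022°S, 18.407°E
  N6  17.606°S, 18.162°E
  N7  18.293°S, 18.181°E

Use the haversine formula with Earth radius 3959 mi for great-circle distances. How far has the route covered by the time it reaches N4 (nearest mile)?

Leg distances:
N1→N2: 9.5 mi  (cumulative 9.5 mi)
N2→N3: 54.5 mi  (cumulative 64.0 mi)
N3→N4: 103.4 mi  (cumulative 167.4 mi)
Cumulative distance at N4 ≈ 167 mi.

167 mi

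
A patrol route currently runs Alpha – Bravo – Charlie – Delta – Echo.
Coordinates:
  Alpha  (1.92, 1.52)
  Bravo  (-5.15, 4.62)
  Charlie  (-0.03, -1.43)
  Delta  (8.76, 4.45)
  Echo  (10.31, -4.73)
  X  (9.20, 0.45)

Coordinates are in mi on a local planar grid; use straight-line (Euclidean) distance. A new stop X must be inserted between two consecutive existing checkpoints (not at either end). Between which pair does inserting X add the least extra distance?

between Delta and Echo

Added distance for inserting X between each consecutive pair:
Alpha–Bravo: 14.6 mi
Bravo–Charlie: 16.4 mi
Charlie–Delta: 2.9 mi
Delta–Echo: 0.0 mi
Smallest added distance is 0.0 mi, inserting between Delta and Echo.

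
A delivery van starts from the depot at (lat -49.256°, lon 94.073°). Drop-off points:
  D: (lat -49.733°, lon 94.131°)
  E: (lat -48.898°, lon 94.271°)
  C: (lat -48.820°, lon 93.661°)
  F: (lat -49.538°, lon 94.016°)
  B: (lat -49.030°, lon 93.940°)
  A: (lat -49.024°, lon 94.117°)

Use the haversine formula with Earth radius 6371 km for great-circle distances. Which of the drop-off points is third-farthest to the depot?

E

Distance to each, sorted:
C: 57.0 km
D: 53.2 km
E: 42.3 km
F: 31.6 km
B: 26.9 km
A: 26.0 km
The third-farthest is E at 42.3 km.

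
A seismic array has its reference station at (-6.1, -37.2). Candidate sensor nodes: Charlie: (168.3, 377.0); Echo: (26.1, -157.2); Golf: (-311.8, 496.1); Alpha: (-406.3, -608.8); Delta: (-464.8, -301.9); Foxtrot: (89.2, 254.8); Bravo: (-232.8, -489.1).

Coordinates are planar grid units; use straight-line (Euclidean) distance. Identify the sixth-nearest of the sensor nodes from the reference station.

Golf

Distance to each, sorted:
Echo: 124.2
Foxtrot: 307.2
Charlie: 449.4
Bravo: 505.6
Delta: 529.6
Golf: 614.7
Alpha: 697.8
The sixth-nearest is Golf at 614.7.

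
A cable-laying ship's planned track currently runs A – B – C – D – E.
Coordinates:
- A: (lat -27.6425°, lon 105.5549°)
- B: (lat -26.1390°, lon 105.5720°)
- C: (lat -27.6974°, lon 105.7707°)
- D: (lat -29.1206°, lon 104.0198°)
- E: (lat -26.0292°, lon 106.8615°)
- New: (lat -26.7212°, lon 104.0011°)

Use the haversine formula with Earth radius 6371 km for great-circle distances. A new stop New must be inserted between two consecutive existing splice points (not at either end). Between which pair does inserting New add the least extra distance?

between D and E

Added distance for inserting New between each consecutive pair:
A–B: 186.8 km
B–C: 200.8 km
C–D: 239.6 km
D–E: 118.6 km
Smallest added distance is 118.6 km, inserting between D and E.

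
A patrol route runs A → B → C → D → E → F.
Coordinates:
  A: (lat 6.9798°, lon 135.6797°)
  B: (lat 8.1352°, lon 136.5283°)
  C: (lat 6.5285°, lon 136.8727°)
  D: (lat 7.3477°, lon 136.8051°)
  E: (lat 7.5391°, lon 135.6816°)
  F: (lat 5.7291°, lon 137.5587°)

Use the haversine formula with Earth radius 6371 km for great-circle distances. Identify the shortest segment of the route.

Leg distances:
A→B: 158.9 km
B→C: 182.6 km
C→D: 91.4 km
D→E: 125.7 km
E→F: 288.9 km
The shortest leg is C–D at 91.4 km.

C–D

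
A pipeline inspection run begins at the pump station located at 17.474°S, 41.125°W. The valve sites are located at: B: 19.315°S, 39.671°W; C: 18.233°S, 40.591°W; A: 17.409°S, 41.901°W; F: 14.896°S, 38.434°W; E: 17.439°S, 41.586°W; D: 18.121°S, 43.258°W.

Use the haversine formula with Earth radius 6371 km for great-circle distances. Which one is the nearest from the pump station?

E

Distance to each, sorted:
E: 49.1 km
A: 82.6 km
C: 101.6 km
D: 237.0 km
B: 255.8 km
F: 405.9 km
The nearest is E at 49.1 km.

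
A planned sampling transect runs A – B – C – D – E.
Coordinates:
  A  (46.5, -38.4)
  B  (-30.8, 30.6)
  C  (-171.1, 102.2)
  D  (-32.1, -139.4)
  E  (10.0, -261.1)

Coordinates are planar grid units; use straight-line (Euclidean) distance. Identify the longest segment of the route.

Leg distances:
A→B: 103.6
B→C: 157.5
C→D: 278.7
D→E: 128.8
The longest leg is C–D at 278.7.

C–D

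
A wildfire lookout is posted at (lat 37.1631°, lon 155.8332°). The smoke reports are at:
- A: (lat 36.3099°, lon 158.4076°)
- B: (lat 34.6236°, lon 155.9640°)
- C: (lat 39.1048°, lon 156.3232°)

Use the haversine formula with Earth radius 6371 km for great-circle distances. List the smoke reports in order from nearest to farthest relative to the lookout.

Computing each great-circle distance from (lat 37.1631°, lon 155.8332°):
C (lat 39.1048°, lon 156.3232°): 220.1 km
A (lat 36.3099°, lon 158.4076°): 248.2 km
B (lat 34.6236°, lon 155.9640°): 282.6 km

C, A, B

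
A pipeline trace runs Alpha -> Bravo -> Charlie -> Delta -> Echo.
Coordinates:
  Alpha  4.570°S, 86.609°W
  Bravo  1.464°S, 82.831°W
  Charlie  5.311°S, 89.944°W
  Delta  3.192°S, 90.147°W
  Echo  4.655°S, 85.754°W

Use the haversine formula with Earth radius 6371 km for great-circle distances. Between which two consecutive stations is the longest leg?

Bravo–Charlie

Leg distances:
Alpha→Bravo: 543.3 km
Bravo→Charlie: 897.8 km
Charlie→Delta: 236.7 km
Delta→Echo: 513.8 km
The longest leg is Bravo–Charlie at 897.8 km.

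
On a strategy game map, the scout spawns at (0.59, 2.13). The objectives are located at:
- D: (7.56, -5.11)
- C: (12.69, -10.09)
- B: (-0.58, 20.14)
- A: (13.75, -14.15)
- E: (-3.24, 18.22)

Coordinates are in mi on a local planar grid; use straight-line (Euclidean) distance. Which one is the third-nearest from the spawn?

Distance to each, sorted:
D: 10.0 mi
E: 16.5 mi
C: 17.2 mi
B: 18.0 mi
A: 20.9 mi
The third-nearest is C at 17.2 mi.

C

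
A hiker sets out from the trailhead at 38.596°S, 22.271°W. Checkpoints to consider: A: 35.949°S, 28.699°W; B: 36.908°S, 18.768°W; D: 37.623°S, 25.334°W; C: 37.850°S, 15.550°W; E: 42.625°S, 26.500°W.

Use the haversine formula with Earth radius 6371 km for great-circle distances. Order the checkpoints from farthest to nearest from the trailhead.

A, C, E, B, D

Computing each great-circle distance from 38.596°S, 22.271°W:
A 35.949°S, 28.699°W: 640.2 km
C 37.850°S, 15.550°W: 592.8 km
E 42.625°S, 26.500°W: 572.7 km
B 36.908°S, 18.768°W: 360.6 km
D 37.623°S, 25.334°W: 289.0 km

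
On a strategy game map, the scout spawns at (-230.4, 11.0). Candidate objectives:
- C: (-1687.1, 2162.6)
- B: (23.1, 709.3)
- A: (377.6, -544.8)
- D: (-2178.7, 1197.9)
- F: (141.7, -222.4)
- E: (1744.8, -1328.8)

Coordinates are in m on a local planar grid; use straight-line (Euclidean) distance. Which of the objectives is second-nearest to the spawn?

Distances from the spawn ((-230.4, 11.0)):
F: 439.2 m
B: 742.9 m
A: 823.8 m
D: 2281.4 m
E: 2386.7 m
C: 2598.3 m
The second-nearest is B at 742.9 m.

B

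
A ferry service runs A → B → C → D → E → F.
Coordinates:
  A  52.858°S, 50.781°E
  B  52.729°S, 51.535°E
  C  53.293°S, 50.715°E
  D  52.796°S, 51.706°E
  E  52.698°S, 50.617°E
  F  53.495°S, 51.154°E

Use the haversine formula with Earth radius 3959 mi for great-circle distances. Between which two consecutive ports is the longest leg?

Leg distances:
A→B: 32.7 mi
B→C: 51.8 mi
C→D: 53.6 mi
D→E: 46.0 mi
E→F: 59.4 mi
The longest leg is E–F at 59.4 mi.

E–F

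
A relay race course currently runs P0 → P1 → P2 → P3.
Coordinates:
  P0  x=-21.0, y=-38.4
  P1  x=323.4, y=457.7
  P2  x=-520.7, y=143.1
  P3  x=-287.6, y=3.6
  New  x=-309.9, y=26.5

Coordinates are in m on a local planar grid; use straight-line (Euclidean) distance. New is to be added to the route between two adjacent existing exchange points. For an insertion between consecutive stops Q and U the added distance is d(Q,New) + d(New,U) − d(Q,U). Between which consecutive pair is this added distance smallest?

Added distance for inserting New between each consecutive pair:
P0–P1: 458.3 m
P1–P2: 106.2 m
P2–P3: 1.2 m
Smallest added distance is 1.2 m, inserting between P2 and P3.

between P2 and P3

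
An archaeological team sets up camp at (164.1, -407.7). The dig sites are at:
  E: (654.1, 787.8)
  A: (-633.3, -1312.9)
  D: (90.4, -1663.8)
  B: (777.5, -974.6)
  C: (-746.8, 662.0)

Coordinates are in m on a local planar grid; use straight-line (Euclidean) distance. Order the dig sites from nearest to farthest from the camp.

Distance from the camp at (164.1, -407.7) to each:
B (777.5, -974.6): 835.2 m
A (-633.3, -1312.9): 1206.3 m
D (90.4, -1663.8): 1258.3 m
E (654.1, 787.8): 1292.0 m
C (-746.8, 662.0): 1405.0 m

B, A, D, E, C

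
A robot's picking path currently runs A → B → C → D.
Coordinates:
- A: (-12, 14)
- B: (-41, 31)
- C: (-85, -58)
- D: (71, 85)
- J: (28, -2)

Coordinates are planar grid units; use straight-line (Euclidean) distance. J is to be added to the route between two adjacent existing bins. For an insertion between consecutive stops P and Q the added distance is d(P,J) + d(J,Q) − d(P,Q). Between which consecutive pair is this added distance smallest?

between C and D

Added distance for inserting J between each consecutive pair:
A–B: 86.0
B–C: 103.3
C–D: 11.5
Smallest added distance is 11.5, inserting between C and D.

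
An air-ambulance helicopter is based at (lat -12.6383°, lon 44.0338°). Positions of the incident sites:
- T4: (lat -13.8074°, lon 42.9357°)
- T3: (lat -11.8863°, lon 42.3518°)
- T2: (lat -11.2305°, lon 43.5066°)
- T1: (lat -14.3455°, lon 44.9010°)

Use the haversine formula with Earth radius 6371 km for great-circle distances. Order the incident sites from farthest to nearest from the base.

T1, T3, T4, T2

Distances from the base:
T1 (lat -14.3455°, lon 44.9010°): 211.7 km
T3 (lat -11.8863°, lon 42.3518°): 201.0 km
T4 (lat -13.8074°, lon 42.9357°): 176.1 km
T2 (lat -11.2305°, lon 43.5066°): 166.7 km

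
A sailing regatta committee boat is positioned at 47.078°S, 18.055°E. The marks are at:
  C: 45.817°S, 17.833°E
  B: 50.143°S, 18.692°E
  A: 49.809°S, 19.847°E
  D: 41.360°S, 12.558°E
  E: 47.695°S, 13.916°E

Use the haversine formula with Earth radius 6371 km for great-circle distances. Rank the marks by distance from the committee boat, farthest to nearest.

Distances from the committee boat:
D 41.360°S, 12.558°E: 771.7 km
B 50.143°S, 18.692°E: 344.0 km
A 49.809°S, 19.847°E: 331.2 km
E 47.695°S, 13.916°E: 319.0 km
C 45.817°S, 17.833°E: 141.2 km

D, B, A, E, C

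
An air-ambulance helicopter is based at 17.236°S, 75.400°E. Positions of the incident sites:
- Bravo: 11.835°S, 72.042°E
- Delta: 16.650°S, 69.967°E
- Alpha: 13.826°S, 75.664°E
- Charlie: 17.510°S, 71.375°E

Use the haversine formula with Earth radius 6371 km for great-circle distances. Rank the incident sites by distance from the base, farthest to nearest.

Bravo, Delta, Charlie, Alpha

Distances from the base:
Bravo 11.835°S, 72.042°E: 700.9 km
Delta 16.650°S, 69.967°E: 581.5 km
Charlie 17.510°S, 71.375°E: 428.2 km
Alpha 13.826°S, 75.664°E: 380.2 km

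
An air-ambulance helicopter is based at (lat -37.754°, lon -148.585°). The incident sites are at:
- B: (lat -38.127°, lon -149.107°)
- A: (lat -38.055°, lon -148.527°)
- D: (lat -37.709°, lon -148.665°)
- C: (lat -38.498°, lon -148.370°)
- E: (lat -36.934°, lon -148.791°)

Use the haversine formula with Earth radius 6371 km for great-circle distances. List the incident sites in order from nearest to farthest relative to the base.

D, A, B, C, E

Distance from the base at (lat -37.754°, lon -148.585°) to each:
D (lat -37.709°, lon -148.665°): 8.6 km
A (lat -38.055°, lon -148.527°): 33.9 km
B (lat -38.127°, lon -149.107°): 61.8 km
C (lat -38.498°, lon -148.370°): 84.8 km
E (lat -36.934°, lon -148.791°): 93.0 km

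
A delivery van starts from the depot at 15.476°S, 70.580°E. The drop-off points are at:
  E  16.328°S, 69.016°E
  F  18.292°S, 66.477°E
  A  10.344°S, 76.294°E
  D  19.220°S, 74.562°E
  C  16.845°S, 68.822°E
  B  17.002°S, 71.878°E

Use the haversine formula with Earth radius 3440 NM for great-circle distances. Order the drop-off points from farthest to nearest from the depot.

Distance from the depot at 15.476°S, 70.580°E to each:
A 10.344°S, 76.294°E: 454.6 NM
D 19.220°S, 74.562°E: 320.3 NM
F 18.292°S, 66.477°E: 290.1 NM
C 16.845°S, 68.822°E: 130.5 NM
B 17.002°S, 71.878°E: 118.3 NM
E 16.328°S, 69.016°E: 103.8 NM

A, D, F, C, B, E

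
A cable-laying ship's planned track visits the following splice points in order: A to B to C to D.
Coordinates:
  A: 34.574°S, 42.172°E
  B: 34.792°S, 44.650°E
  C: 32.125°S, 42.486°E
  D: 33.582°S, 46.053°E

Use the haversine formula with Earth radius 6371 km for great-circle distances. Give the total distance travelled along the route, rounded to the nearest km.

Leg distances:
A→B: 227.9 km  (cumulative 227.9 km)
B→C: 358.1 km  (cumulative 586.0 km)
C→D: 370.5 km  (cumulative 956.4 km)
Total route length ≈ 956 km.

956 km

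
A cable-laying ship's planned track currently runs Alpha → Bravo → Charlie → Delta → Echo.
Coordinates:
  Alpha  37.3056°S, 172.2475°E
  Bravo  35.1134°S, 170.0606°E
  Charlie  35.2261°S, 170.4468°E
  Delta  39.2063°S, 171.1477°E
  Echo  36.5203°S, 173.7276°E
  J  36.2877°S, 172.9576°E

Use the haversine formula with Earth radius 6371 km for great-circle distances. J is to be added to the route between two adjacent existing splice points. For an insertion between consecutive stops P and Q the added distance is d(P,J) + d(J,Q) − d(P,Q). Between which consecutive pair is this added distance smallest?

Added distance for inserting J between each consecutive pair:
Alpha–Bravo: 109.1 km
Bravo–Charlie: 510.5 km
Charlie–Delta: 170.0 km
Delta–Echo: 60.2 km
Smallest added distance is 60.2 km, inserting between Delta and Echo.

between Delta and Echo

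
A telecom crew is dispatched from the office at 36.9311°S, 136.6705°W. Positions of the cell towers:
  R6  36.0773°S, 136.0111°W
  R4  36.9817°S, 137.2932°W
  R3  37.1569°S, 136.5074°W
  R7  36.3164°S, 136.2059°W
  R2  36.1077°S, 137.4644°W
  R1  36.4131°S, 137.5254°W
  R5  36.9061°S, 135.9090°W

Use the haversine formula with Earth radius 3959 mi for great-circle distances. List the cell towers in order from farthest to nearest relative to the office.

Computing each great-circle distance from 36.9311°S, 136.6705°W:
R2 36.1077°S, 137.4644°W: 72.0 mi
R6 36.0773°S, 136.0111°W: 69.4 mi
R1 36.4131°S, 137.5254°W: 59.4 mi
R7 36.3164°S, 136.2059°W: 49.7 mi
R5 36.9061°S, 135.9090°W: 42.1 mi
R4 36.9817°S, 137.2932°W: 34.6 mi
R3 37.1569°S, 136.5074°W: 18.0 mi

R2, R6, R1, R7, R5, R4, R3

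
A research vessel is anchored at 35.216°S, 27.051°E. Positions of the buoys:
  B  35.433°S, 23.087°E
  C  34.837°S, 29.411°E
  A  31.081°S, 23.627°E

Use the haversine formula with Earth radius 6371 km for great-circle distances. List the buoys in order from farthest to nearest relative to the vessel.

Computing each great-circle distance from 35.216°S, 27.051°E:
A 31.081°S, 23.627°E: 559.4 km
B 35.433°S, 23.087°E: 360.4 km
C 34.837°S, 29.411°E: 219.0 km

A, B, C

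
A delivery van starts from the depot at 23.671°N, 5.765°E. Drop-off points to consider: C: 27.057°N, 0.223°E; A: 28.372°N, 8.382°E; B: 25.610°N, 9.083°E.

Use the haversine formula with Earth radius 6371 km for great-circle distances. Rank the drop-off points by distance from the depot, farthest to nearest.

C, A, B

Distances from the depot:
C 27.057°N, 0.223°E: 672.0 km
A 28.372°N, 8.382°E: 584.4 km
B 25.610°N, 9.083°E: 398.7 km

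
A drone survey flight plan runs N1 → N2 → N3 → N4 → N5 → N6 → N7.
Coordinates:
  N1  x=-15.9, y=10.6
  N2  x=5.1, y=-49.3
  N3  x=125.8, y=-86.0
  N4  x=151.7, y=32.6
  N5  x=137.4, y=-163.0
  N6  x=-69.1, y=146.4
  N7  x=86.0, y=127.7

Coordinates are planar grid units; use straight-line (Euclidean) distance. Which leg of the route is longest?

Leg distances:
N1→N2: 63.5
N2→N3: 126.2
N3→N4: 121.4
N4→N5: 196.1
N5→N6: 372.0
N6→N7: 156.2
The longest leg is N5–N6 at 372.0.

N5–N6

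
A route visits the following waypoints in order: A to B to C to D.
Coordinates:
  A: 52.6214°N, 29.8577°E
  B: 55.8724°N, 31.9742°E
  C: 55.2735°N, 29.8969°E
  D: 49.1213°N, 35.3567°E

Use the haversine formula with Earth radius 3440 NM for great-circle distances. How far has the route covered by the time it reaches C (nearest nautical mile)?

288 NM

Leg distances:
A→B: 208.8 NM  (cumulative 208.8 NM)
B→C: 79.1 NM  (cumulative 288.0 NM)
Cumulative distance at C ≈ 288 NM.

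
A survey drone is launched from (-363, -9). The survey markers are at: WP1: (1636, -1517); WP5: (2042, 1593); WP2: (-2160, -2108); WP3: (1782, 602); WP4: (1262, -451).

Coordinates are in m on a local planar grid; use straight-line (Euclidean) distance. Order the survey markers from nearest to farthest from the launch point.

WP4, WP3, WP1, WP2, WP5

Distance from the launch point at (-363, -9) to each:
WP4 (1262, -451): 1684.0 m
WP3 (1782, 602): 2230.3 m
WP1 (1636, -1517): 2504.0 m
WP2 (-2160, -2108): 2763.2 m
WP5 (2042, 1593): 2889.7 m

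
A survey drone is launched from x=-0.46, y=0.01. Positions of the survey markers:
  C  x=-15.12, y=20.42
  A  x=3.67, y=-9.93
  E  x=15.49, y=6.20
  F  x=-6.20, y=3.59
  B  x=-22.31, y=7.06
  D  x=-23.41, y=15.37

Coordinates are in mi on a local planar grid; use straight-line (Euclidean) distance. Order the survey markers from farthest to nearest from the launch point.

D, C, B, E, A, F

Distances from the launch point:
D x=-23.41, y=15.37: 27.6 mi
C x=-15.12, y=20.42: 25.1 mi
B x=-22.31, y=7.06: 23.0 mi
E x=15.49, y=6.20: 17.1 mi
A x=3.67, y=-9.93: 10.8 mi
F x=-6.20, y=3.59: 6.8 mi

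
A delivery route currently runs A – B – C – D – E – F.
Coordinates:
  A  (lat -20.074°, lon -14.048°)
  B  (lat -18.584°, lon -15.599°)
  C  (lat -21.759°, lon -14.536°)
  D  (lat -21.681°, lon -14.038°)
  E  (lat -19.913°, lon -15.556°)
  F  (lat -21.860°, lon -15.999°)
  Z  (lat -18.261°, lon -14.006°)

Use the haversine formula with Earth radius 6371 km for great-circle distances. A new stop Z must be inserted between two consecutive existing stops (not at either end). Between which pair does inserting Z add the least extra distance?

Added distance for inserting Z between each consecutive pair:
A–B: 141.3 km
B–C: 194.7 km
C–D: 721.0 km
D–E: 373.7 km
E–F: 475.2 km
Smallest added distance is 141.3 km, inserting between A and B.

between A and B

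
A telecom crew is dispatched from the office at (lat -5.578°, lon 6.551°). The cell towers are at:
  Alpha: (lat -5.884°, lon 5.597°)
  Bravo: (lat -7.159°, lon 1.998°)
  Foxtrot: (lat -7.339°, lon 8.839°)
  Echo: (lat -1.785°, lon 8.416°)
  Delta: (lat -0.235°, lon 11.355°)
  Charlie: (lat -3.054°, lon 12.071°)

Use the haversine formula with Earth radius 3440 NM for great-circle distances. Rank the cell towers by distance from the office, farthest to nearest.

Distance from the office at (lat -5.578°, lon 6.551°) to each:
Delta (lat -0.235°, lon 11.355°): 431.1 NM
Charlie (lat -3.054°, lon 12.071°): 363.5 NM
Bravo (lat -7.159°, lon 1.998°): 287.8 NM
Echo (lat -1.785°, lon 8.416°): 253.7 NM
Foxtrot (lat -7.339°, lon 8.839°): 172.7 NM
Alpha (lat -5.884°, lon 5.597°): 59.9 NM

Delta, Charlie, Bravo, Echo, Foxtrot, Alpha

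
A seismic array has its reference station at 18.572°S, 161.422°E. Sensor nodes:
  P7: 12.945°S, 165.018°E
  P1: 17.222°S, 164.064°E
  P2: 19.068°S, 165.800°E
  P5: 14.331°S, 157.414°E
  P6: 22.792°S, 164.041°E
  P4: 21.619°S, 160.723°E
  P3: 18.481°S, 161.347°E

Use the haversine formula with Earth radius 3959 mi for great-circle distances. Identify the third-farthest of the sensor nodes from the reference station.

Distance to each, sorted:
P7: 456.4 mi
P5: 395.4 mi
P6: 337.2 mi
P2: 288.4 mi
P4: 215.4 mi
P1: 197.2 mi
P3: 8.0 mi
The third-farthest is P6 at 337.2 mi.

P6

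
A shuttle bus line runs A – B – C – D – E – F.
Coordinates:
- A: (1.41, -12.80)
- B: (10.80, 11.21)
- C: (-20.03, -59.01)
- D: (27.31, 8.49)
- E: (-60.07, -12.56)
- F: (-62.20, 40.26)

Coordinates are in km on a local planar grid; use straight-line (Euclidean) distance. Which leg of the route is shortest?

Leg distances:
A→B: 25.8 km
B→C: 76.7 km
C→D: 82.4 km
D→E: 89.9 km
E→F: 52.9 km
The shortest leg is A–B at 25.8 km.

A–B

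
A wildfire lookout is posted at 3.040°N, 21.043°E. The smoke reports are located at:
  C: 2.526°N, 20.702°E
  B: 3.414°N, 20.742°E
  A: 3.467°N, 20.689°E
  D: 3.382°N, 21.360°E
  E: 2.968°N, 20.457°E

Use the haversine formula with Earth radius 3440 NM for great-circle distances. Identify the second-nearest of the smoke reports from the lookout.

Distance to each, sorted:
D: 28.0 NM
B: 28.8 NM
A: 33.3 NM
E: 35.4 NM
C: 37.0 NM
The second-nearest is B at 28.8 NM.

B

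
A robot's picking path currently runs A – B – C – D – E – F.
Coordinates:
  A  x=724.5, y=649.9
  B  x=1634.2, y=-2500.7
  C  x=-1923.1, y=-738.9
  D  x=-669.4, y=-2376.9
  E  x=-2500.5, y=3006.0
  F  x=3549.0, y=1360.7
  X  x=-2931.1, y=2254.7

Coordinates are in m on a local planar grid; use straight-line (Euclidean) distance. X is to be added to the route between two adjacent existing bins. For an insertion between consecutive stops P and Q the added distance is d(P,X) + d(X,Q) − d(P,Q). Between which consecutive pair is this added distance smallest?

between D and E

Added distance for inserting X between each consecutive pair:
A–B: 7305.1 m
B–C: 5781.2 m
C–D: 6250.4 m
D–E: 334.4 m
E–F: 1138.2 m
Smallest added distance is 334.4 m, inserting between D and E.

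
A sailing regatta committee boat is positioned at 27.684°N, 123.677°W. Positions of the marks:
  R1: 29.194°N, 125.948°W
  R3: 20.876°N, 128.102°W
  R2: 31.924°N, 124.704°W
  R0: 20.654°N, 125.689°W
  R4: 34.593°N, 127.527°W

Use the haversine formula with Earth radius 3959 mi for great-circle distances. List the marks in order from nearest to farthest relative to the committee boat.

Distances from the committee boat:
R1 29.194°N, 125.948°W: 173.0 mi
R2 31.924°N, 124.704°W: 299.4 mi
R0 20.654°N, 125.689°W: 502.0 mi
R4 34.593°N, 127.527°W: 528.8 mi
R3 20.876°N, 128.102°W: 546.6 mi

R1, R2, R0, R4, R3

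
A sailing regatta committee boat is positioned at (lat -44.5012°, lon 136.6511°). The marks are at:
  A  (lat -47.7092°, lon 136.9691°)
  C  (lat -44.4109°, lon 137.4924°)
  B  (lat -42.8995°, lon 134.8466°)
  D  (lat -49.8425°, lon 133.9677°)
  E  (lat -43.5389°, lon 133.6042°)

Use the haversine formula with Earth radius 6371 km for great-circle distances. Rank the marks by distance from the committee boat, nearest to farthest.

C, B, E, A, D

Distances from the committee boat:
C (lat -44.4109°, lon 137.4924°): 67.5 km
B (lat -42.8995°, lon 134.8466°): 229.7 km
E (lat -43.5389°, lon 133.6042°): 266.1 km
A (lat -47.7092°, lon 136.9691°): 357.6 km
D (lat -49.8425°, lon 133.9677°): 627.5 km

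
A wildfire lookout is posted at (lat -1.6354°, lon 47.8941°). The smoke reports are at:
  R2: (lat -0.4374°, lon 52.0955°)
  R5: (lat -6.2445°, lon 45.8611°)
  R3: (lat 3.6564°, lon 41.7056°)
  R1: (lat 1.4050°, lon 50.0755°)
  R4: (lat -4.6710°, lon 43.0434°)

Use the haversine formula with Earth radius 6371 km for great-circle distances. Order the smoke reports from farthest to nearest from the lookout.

R3, R4, R5, R2, R1

Distance from the lookout at (lat -1.6354°, lon 47.8941°) to each:
R3 (lat 3.6564°, lon 41.7056°): 905.1 km
R4 (lat -4.6710°, lon 43.0434°): 635.5 km
R5 (lat -6.2445°, lon 45.8611°): 559.9 km
R2 (lat -0.4374°, lon 52.0955°): 485.7 km
R1 (lat 1.4050°, lon 50.0755°): 416.1 km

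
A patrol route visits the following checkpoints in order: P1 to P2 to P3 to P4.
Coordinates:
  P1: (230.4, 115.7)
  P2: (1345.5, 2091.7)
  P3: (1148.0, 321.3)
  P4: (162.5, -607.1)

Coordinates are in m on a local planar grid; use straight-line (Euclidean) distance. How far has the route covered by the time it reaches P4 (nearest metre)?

5404 m

Leg distances:
P1→P2: 2268.9 m  (cumulative 2268.9 m)
P2→P3: 1781.4 m  (cumulative 4050.3 m)
P3→P4: 1353.9 m  (cumulative 5404.2 m)
Cumulative distance at P4 ≈ 5404 m.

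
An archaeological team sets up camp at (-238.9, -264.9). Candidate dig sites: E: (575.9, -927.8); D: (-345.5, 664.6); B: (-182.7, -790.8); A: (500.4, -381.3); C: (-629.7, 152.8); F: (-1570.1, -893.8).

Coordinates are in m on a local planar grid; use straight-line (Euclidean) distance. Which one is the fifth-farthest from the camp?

Distances from the camp ((-238.9, -264.9)):
F: 1472.3 m
E: 1050.4 m
D: 935.6 m
A: 748.4 m
C: 572.0 m
B: 528.9 m
The fifth-farthest is C at 572.0 m.

C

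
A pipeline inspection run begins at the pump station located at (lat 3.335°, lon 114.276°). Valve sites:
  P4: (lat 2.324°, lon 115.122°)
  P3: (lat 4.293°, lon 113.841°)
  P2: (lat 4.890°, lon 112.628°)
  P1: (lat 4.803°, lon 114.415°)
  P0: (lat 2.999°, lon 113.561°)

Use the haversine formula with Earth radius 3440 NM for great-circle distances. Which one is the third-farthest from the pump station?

P4

Distances from the pump station ((lat 3.335°, lon 114.276°)):
P2: 135.9 NM
P1: 88.5 NM
P4: 79.1 NM
P3: 63.1 NM
P0: 47.4 NM
The third-farthest is P4 at 79.1 NM.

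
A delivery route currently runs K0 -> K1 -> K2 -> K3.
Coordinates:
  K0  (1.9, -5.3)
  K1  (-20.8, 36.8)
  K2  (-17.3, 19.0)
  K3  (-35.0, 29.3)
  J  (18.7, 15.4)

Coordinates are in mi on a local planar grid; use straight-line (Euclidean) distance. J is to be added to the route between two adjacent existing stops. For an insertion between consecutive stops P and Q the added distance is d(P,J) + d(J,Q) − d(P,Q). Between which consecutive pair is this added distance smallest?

Added distance for inserting J between each consecutive pair:
K0–K1: 23.8 mi
K1–K2: 63.0 mi
K2–K3: 71.2 mi
Smallest added distance is 23.8 mi, inserting between K0 and K1.

between K0 and K1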